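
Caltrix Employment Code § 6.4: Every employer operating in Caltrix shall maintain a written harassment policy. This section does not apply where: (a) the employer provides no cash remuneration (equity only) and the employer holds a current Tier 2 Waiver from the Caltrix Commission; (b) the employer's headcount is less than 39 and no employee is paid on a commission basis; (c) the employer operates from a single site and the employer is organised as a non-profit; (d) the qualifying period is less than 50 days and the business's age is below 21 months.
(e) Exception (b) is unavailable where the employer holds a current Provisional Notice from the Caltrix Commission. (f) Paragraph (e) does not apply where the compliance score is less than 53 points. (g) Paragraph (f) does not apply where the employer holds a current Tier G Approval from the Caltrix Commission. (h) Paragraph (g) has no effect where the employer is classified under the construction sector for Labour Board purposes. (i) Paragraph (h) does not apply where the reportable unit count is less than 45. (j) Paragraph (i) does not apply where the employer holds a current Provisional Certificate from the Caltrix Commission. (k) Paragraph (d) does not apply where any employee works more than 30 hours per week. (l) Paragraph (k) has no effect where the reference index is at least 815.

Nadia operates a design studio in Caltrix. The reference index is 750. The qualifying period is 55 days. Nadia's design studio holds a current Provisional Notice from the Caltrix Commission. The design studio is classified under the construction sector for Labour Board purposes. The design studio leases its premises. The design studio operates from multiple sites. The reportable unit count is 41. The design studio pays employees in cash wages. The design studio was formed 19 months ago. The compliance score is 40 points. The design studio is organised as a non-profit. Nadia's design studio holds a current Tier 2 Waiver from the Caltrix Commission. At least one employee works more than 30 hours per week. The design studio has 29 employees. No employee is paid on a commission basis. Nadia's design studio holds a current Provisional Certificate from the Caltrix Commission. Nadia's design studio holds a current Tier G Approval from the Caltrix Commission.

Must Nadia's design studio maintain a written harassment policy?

No — exception (b) applies; Nadia's design studio is not required to maintain a written harassment policy.

Exception (a) requires that the employer provides no cash remuneration (equity only); but employees are paid cash wages, so (a) is unavailable.
All of (b)'s requirements are met (the employer's headcount is 29, less than the 39 limit; no employee is paid on commission). As to paragraphs (e)–(j): (e) would limit (b) — a current Provisional Notice is held — but (f) sets (e) aside: (f) is engaged — the compliance score is 40 points, less than the 53 points limit. (g) would limit (f) — a current Tier G Approval is held — but (h) sets (g) aside: (h) operates against (g): the design studio is classified under the construction sector. (i) operates (the reportable unit count is 41, less than the 45 limit), but is itself disapplied by (j): (j) operates against (i): a current Provisional Certificate is held. So (b) applies.
Exception (c) fails — the employer operates from multiple sites.
Exception (d) fails — the qualifying period is 55 days, not less than 50 days.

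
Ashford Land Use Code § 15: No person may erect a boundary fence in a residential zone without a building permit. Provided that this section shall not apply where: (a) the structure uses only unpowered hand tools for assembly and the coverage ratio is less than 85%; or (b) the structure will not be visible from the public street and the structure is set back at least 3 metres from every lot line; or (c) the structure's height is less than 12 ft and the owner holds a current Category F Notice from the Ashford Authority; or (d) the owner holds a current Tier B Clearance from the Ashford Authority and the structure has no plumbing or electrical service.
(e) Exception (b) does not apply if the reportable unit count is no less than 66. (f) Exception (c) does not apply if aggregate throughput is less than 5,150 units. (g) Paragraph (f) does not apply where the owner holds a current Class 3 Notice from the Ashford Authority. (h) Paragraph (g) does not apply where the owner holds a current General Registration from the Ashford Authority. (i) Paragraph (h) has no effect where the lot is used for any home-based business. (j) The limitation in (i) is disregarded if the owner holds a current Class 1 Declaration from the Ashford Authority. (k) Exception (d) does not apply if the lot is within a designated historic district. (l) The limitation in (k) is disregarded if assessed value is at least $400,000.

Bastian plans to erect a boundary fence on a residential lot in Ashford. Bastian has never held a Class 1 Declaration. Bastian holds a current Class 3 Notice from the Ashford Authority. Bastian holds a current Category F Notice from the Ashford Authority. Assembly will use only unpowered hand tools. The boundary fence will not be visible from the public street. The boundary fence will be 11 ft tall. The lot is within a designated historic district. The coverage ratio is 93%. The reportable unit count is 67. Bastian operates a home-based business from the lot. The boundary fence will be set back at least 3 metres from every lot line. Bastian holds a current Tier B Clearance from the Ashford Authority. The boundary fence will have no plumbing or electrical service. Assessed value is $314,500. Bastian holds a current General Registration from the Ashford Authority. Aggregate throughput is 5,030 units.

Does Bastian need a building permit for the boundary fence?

No — exception (c) applies; Bastian does not need a building permit.

Exception (a) does not apply: the coverage ratio is 93%, not less than 85%.
Exception (b)'s conditions are all satisfied: the structure will not be visible from the street; the setback is at least 3 m on every side. However, paragraph (e) must be considered: (e) applies — the reportable unit count is 67, meeting the 66 threshold. So (b) is unavailable.
Exception (c) is satisfied on its face — the structure's height is 11 ft, less than the 12 ft limit; a current Category F Notice is held. As to paragraphs (f)–(j): (f) would limit (c) — aggregate throughput is 5,030 units, less than the 5,150 units limit — but (g) sets (f) aside: (g) applies — a current Class 3 Notice is held. (h) would limit (g) — a current General Registration is held — but (i) sets (h) aside: (i) operates — a home-based business operates on the lot. (j), which would lift (i), is inapplicable — no current Class 1 Declaration is held. So (c) applies.
Exception (d) is satisfied on its face — a current Tier B Clearance is held; there is no plumbing or electrical service. However, paragraphs (k)–(l) must be considered: (k) operates against (d): the lot is in a historic district. (l) is not triggered (assessed value is $314,500, short of $400,000), so (k) stands. So (d) is unavailable.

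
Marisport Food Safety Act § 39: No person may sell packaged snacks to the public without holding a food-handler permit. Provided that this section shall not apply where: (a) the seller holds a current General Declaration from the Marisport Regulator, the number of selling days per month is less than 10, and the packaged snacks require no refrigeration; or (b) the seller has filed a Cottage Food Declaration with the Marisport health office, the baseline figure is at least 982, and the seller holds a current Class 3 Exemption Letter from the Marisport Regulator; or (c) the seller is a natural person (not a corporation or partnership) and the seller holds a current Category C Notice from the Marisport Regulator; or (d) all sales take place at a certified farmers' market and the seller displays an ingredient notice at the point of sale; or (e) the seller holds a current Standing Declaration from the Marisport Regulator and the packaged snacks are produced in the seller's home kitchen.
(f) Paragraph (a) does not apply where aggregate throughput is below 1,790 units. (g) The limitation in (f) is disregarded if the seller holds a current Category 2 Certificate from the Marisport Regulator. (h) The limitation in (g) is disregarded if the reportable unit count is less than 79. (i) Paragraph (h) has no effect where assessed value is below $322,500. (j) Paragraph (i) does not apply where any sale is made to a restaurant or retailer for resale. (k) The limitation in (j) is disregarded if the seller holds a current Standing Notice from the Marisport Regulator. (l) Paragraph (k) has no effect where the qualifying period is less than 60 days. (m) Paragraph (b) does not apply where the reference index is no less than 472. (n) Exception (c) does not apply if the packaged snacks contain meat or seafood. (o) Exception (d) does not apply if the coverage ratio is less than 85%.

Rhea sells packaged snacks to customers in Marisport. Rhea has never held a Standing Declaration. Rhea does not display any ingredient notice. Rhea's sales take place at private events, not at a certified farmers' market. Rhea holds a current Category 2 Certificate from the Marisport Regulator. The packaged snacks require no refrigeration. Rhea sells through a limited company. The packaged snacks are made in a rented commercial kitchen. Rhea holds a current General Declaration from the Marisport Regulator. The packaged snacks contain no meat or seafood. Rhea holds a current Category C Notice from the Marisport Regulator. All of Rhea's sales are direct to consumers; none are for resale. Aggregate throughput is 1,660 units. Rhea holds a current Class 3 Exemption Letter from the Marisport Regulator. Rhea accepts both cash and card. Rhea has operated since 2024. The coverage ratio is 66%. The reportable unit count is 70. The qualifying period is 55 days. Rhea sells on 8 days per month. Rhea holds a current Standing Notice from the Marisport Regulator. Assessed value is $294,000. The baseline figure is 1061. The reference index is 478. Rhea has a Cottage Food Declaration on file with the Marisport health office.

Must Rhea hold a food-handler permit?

No — exception (a) applies; Rhea is not required to hold a food-handler permit.

All of (a)'s requirements are met (a current General Declaration is held; the number of selling days per month is 8, less than the 10 limit; the packaged snacks are shelf-stable). Under paragraphs (f)–(l): (f) operates (aggregate throughput is 1,660 units, below the 1,790 units limit), but is displaced by (g): (g) operates against (f): a current Category 2 Certificate is held. (h) would limit (g) — the reportable unit count is 70, less than the 79 limit — but (i) sets (h) aside: (i) operates — assessed value is $294,000, below the $322,500 limit. (j), which would lift (i), is not engaged — no sales are for resale. (a) remains available.
Exception (b): a Cottage Food Declaration is on file; the baseline figure is 1,061, meeting the 982 threshold; a current Class 3 Exemption Letter is held — every condition holds. Turning to paragraph (m): (m) is triggered — the reference index is 478, meeting the 472 threshold. So (b) is unavailable.
Exception (c) fails — the seller operates through a limited company.
Exception (d) requires that all sales take place at a certified farmers' market; but sales are at private events, not a certified farmers' market, so (d) is unavailable.
Exception (e) fails — the Standing Declaration is not current.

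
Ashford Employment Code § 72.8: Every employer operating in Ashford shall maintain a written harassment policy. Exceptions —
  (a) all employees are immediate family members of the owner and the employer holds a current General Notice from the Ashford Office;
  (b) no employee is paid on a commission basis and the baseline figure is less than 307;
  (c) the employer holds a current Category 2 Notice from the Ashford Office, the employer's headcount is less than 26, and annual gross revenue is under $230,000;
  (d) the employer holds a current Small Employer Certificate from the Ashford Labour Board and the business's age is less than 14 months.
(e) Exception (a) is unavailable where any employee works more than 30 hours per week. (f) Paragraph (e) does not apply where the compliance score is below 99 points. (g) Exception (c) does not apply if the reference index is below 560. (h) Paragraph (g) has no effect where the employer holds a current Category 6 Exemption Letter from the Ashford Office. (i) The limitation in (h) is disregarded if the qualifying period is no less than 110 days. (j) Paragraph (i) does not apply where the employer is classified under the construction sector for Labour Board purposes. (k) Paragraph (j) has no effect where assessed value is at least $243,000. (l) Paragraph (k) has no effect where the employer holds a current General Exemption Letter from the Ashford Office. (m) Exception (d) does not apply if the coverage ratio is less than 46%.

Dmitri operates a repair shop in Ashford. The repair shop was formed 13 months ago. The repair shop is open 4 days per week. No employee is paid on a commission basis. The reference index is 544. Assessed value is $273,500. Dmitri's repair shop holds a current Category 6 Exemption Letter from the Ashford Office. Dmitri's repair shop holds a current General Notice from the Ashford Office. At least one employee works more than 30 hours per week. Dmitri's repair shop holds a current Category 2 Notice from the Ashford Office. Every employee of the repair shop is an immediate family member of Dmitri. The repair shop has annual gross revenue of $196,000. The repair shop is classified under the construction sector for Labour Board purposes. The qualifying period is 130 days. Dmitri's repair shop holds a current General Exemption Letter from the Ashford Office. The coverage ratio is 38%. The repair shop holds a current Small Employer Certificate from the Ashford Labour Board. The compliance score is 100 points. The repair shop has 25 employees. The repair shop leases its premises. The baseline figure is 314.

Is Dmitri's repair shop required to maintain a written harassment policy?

No — exception (c) applies; Dmitri's repair shop is not required to maintain a written harassment policy.

All of (a)'s requirements are met (every employee is an immediate family member; a current General Notice is held). However, paragraphs (e)–(f) must be considered: (e) is engaged — at least one employee exceeds 30 hours/week. (f), which would lift (e), is not engaged — the compliance score is 100 points, not below 99 points. (a) is therefore removed.
Exception (b) does not apply: the baseline figure is 314, not less than 307.
All of (c)'s requirements are met (a current Category 2 Notice is held; the employer's headcount is 25, less than the 26 limit; annual gross revenue is $196,000, under the $230,000 limit). As to paragraphs (g)–(l): (g) would limit (c) — the reference index is 544, below the 560 limit — but (h) sets (g) aside: (h) is engaged — a current Category 6 Exemption Letter is held. (i) is triggered (the qualifying period is 130 days, meeting the 110 days threshold), but yields to (j): (j) operates against (i): the repair shop is classified under the construction sector. (k) would limit (j) — assessed value is $273,500, meeting the $243,000 threshold — but (l) sets (k) aside: (l) is engaged — a current General Exemption Letter is held. (c) remains available.
All of (d)'s requirements are met (a current Small Employer Certificate is held; the business's age is 13 months, less than the 14 months limit). But applying paragraph (m): (m) is engaged — the coverage ratio is 38%, less than the 46% limit. So (d) is unavailable.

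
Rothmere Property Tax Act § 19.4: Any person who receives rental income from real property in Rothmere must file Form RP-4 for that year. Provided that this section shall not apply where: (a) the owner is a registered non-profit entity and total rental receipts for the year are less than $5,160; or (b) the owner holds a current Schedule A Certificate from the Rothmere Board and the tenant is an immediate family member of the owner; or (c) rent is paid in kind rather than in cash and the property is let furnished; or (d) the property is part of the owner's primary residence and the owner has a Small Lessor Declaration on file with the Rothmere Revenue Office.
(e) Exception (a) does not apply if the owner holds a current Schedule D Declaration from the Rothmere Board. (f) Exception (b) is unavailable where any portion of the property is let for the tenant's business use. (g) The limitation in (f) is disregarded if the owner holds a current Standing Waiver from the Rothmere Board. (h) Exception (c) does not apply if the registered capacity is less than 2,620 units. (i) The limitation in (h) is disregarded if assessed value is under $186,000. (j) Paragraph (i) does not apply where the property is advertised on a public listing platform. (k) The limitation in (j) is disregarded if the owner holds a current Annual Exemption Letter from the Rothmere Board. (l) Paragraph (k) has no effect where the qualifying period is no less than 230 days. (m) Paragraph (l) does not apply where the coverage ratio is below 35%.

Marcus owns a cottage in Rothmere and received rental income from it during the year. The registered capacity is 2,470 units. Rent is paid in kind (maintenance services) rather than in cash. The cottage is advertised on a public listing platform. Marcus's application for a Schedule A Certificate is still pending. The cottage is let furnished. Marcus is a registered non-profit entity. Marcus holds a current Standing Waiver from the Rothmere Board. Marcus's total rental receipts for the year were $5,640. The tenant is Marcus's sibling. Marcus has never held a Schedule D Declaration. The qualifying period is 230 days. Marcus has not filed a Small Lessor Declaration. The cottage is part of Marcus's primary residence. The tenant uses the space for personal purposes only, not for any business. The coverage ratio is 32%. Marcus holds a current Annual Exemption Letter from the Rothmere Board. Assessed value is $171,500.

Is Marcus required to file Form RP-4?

No — exception (c) applies; Marcus is not required to file Form RP-4.

Exception (a) requires that total rental receipts for the year are less than $5,160; but total rental receipts for the year are $5,640, not less than $5,160, so (a) is unavailable.
Exception (b) fails — the Schedule A Certificate is not current.
Exception (c): rent is paid in kind; the property is let furnished — every condition holds. As to paragraphs (h)–(m): (h) would limit (c) — the registered capacity is 2,470 units, less than the 2,620 units limit — but (i) sets (h) aside: (i) is engaged — assessed value is $171,500, under the $186,000 limit. (j) is triggered (the property is publicly advertised), but yields to (k): (k) operates — a current Annual Exemption Letter is held. (l) would limit (k) — the qualifying period is 230 days, meeting the 230 days threshold — but (m) sets (l) aside: (m) operates against (l): the coverage ratio is 32%, below the 35% limit. (c) remains available.
Exception (d) fails — no Small Lessor Declaration is on file.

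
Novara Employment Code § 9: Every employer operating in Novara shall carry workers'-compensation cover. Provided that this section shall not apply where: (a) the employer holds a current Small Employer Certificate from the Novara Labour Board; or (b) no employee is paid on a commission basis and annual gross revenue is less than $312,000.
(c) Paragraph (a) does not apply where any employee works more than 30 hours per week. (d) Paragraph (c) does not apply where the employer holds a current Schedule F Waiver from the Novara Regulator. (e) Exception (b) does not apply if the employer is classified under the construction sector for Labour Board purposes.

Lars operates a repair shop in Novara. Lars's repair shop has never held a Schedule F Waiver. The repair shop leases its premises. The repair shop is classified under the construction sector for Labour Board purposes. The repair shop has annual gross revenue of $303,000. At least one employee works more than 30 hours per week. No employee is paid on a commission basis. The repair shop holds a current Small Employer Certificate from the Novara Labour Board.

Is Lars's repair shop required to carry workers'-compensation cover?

Exception (a): a current Small Employer Certificate is held — every condition holds. Turning to paragraphs (c)–(d): (c) applies — at least one employee exceeds 30 hours/week. (d) does not operate here (there is no Schedule F Waiver in force), so (c) stands. (a) is therefore removed.
Exception (b): no employee is paid on commission; annual gross revenue is $303,000, less than the $312,000 limit — every condition holds. But: (e) operates against (b): the repair shop is classified under the construction sector. (b) is therefore removed.
Every exception is unavailable, so the rule governs.

Yes — Lars's repair shop must carry workers'-compensation cover.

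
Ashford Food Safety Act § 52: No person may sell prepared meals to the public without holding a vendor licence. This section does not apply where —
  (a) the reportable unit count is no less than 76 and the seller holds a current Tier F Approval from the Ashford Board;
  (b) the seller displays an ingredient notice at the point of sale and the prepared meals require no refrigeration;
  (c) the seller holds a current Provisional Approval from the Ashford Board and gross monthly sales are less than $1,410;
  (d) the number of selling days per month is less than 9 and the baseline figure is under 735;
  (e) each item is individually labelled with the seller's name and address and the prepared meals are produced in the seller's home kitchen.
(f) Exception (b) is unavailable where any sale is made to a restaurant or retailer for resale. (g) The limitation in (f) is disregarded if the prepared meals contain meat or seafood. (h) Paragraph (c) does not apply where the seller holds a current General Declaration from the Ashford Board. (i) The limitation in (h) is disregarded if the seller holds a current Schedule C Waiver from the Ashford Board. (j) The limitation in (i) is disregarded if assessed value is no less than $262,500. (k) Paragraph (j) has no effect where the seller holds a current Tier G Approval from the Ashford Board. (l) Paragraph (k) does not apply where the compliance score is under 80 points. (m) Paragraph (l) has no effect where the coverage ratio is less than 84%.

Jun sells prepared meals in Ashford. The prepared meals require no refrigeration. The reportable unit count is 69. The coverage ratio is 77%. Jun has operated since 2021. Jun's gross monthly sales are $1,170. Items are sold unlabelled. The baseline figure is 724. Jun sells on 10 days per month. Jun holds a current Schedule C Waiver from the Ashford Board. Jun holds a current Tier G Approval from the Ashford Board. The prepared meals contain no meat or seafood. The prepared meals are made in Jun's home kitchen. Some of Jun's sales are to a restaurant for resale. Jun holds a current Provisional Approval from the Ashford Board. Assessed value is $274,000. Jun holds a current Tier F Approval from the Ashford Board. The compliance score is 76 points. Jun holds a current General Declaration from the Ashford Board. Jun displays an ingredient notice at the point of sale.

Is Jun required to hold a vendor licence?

No — exception (c) applies; Jun is not required to hold a vendor licence.

Exception (a) does not apply: the reportable unit count is 69, short of 76.
Exception (b): an ingredient notice is displayed; the prepared meals are shelf-stable — every condition holds. But applying paragraphs (f)–(g): (f) applies — some sales are to a restaurant for resale. (g) is not triggered (the prepared meals contain no meat or seafood), so (f) stands. Exception (b) does not apply.
Exception (c) is satisfied on its face — a current Provisional Approval is held; gross monthly sales are $1,170, less than the $1,410 limit. Under paragraphs (h)–(m): (h) would limit (c) — a current General Declaration is held — but (i) sets (h) aside: (i) is engaged — a current Schedule C Waiver is held. (j) operates (assessed value is $274,000, meeting the $262,500 threshold), but is overridden by (k): (k) operates — a current Tier G Approval is held. (l) would limit (k) — the compliance score is 76 points, under the 80 points limit — but (m) sets (l) aside: (m) is triggered — the coverage ratio is 77%, less than the 84% limit. So (c) applies.
Exception (d) requires that the number of selling days per month is less than 9; but the number of selling days per month is 10, not less than 9, so (d) is unavailable.
Exception (e) requires that each item is individually labelled with the seller's name and address; but items are sold unlabelled, so (e) is unavailable.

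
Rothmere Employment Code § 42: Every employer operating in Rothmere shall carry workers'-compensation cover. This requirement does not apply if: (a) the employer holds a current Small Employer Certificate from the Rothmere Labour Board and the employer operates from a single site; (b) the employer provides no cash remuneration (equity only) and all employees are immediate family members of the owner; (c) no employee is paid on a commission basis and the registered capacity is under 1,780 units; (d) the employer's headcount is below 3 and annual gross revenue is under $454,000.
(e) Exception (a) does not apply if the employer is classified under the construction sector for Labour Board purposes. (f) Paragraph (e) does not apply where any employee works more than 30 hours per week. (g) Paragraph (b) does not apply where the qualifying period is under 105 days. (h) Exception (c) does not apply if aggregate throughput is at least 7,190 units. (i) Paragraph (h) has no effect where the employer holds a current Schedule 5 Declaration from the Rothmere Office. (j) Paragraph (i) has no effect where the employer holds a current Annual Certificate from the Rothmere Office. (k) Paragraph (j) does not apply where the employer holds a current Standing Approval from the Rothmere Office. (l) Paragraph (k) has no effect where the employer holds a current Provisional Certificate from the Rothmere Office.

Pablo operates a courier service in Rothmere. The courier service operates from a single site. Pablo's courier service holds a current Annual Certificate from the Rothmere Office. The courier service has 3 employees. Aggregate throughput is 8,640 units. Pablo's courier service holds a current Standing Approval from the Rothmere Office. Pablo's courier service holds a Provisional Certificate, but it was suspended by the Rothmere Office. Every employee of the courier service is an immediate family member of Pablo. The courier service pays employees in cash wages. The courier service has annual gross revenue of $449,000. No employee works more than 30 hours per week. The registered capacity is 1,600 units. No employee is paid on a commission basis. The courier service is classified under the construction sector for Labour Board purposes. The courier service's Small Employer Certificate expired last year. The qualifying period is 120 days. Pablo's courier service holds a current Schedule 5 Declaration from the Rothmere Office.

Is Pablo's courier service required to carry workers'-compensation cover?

No — exception (c) applies; Pablo's courier service is not required to carry workers'-compensation cover.

Exception (a) requires that the employer holds a current Small Employer Certificate from the Rothmere Labour Board; but the Small Employer Certificate has expired, so (a) is unavailable.
Exception (b) does not apply: employees are paid cash wages.
Exception (c)'s conditions are all satisfied: no employee is paid on commission; the registered capacity is 1,600 units, under the 1,780 units limit. As to paragraphs (h)–(l): (h) is engaged (aggregate throughput is 8,640 units, meeting the 7,190 units threshold), but yields to (i): (i) operates against (h): a current Schedule 5 Declaration is held. (j) is engaged (a current Annual Certificate is held), but is set aside by (k): (k) operates against (j): a current Standing Approval is held. (l) is not triggered (there is no Provisional Certificate in force), so (k) stands. So (c) applies.
Exception (d) requires that the employer's headcount is below 3; but the employer's headcount is 3, not below 3, so (d) is unavailable.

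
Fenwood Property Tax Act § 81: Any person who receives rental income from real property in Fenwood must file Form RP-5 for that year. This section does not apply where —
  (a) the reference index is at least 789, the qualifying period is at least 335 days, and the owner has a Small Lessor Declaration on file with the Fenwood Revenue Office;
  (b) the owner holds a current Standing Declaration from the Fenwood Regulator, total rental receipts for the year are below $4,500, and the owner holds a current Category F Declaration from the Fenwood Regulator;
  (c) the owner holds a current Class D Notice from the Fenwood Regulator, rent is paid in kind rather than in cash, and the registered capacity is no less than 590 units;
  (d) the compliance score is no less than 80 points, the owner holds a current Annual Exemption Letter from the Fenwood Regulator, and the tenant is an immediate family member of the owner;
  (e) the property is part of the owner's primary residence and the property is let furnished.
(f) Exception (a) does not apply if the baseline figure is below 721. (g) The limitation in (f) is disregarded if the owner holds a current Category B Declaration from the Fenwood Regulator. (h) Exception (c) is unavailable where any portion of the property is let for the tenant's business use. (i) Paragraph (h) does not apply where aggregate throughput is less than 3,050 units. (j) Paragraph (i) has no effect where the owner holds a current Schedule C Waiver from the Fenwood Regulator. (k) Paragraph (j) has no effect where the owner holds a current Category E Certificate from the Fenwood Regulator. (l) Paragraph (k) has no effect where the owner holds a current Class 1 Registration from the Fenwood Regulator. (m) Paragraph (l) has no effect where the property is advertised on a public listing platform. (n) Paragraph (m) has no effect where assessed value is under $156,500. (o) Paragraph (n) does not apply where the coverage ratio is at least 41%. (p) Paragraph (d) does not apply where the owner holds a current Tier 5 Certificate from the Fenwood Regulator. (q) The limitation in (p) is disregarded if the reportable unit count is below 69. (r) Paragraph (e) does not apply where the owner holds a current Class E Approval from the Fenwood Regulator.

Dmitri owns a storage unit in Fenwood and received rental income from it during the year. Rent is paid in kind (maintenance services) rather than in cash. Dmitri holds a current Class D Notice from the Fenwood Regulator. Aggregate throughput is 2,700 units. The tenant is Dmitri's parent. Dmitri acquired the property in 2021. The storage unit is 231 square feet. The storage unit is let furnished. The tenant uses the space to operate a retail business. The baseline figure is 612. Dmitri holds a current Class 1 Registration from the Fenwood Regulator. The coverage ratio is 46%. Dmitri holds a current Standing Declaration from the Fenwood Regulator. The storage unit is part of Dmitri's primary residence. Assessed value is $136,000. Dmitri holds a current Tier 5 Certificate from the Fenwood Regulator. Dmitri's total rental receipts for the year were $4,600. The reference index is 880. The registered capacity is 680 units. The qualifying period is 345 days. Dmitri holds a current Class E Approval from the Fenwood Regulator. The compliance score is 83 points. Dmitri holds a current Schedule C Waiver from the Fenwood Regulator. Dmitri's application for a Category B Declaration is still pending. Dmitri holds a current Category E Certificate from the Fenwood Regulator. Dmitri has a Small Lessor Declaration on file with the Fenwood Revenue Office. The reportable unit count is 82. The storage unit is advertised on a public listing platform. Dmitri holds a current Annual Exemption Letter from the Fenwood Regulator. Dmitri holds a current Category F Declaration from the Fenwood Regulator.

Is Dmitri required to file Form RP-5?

All of (a)'s requirements are met (the reference index is 880, meeting the 789 threshold; the qualifying period is 345 days, meeting the 335 days threshold; a Small Lessor Declaration is on file). Turning to paragraphs (f)–(g): (f) applies — the baseline figure is 612, below the 721 limit. (g), which would lift (f), is not engaged — the Category B Declaration is not current. Exception (a) does not apply.
Exception (b) fails — total rental receipts for the year are $4,600, not below $4,500.
Exception (c)'s conditions are all satisfied: a current Class D Notice is held; rent is paid in kind; the registered capacity is 680 units, meeting the 590 units threshold. Applying paragraphs (h)–(o): (h) is engaged (the space is let for business use), but is displaced by (i): (i) is triggered — aggregate throughput is 2,700 units, less than the 3,050 units limit. (j) operates (a current Schedule C Waiver is held), but is itself disapplied by (k): (k) is triggered — a current Category E Certificate is held. (l) operates (a current Class 1 Registration is held), but is displaced by (m): (m) operates against (l): the property is publicly advertised. (n) applies (assessed value is $136,000, under the $156,500 limit), but yields to (o): (o) applies — the coverage ratio is 46%, meeting the 41% threshold. So (c) applies.
All of (d)'s requirements are met (the compliance score is 83 points, meeting the 80 points threshold; a current Annual Exemption Letter is held; the tenant is an immediate family member). But applying paragraphs (p)–(q): (p) applies — a current Tier 5 Certificate is held. (q) is not triggered (the reportable unit count is 82, not below 69), so (p) stands. (d) is therefore removed.
All of (e)'s requirements are met (the storage unit is part of the primary residence; the property is let furnished). But: (r) is triggered — a current Class E Approval is held. Exception (e) does not apply.

No — exception (c) applies; Dmitri is not required to file Form RP-5.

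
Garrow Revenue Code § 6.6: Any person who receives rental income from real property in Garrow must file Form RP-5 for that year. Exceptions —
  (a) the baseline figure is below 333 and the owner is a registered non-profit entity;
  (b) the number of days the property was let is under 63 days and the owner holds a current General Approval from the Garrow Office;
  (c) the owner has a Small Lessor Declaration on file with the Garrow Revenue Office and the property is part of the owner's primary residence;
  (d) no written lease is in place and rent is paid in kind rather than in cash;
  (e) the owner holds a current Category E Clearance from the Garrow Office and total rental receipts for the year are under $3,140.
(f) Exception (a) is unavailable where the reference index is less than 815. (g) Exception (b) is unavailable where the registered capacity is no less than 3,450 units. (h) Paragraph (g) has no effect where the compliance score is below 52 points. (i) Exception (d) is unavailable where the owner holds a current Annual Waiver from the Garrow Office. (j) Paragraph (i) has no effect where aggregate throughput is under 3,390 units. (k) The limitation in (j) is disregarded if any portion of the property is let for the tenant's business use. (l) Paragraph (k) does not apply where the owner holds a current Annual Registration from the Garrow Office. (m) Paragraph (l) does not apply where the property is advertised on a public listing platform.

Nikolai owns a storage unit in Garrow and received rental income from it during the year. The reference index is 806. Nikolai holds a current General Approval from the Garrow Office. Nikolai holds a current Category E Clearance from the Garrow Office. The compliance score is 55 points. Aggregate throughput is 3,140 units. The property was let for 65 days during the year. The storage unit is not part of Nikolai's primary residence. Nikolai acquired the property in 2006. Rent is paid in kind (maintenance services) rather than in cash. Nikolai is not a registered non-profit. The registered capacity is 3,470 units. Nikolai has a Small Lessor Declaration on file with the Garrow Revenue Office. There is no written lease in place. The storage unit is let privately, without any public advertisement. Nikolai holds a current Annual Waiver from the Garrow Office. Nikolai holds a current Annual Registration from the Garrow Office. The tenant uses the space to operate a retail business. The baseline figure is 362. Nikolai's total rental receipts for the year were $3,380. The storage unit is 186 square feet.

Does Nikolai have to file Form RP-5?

Exception (a) does not apply: the baseline figure is 362, not below 333.
Exception (b) fails — the number of days the property was let is 65 days, not under 63 days.
Exception (c) does not apply: the storage unit is not part of the primary residence.
All of (d)'s requirements are met (there is no written lease; rent is paid in kind). As to paragraphs (i)–(m): (i) would limit (d) — a current Annual Waiver is held — but (j) sets (i) aside: (j) operates against (i): aggregate throughput is 3,140 units, under the 3,390 units limit. (k) would limit (j) — the space is let for business use — but (l) sets (k) aside: (l) operates against (k): a current Annual Registration is held. (m) is not triggered (the property is let privately without advertisement), so (l) stands. Exception (d) stands.
Exception (e) does not apply: total rental receipts for the year are $3,380, not under $3,140.

No — exception (d) applies; Nikolai is not required to file Form RP-5.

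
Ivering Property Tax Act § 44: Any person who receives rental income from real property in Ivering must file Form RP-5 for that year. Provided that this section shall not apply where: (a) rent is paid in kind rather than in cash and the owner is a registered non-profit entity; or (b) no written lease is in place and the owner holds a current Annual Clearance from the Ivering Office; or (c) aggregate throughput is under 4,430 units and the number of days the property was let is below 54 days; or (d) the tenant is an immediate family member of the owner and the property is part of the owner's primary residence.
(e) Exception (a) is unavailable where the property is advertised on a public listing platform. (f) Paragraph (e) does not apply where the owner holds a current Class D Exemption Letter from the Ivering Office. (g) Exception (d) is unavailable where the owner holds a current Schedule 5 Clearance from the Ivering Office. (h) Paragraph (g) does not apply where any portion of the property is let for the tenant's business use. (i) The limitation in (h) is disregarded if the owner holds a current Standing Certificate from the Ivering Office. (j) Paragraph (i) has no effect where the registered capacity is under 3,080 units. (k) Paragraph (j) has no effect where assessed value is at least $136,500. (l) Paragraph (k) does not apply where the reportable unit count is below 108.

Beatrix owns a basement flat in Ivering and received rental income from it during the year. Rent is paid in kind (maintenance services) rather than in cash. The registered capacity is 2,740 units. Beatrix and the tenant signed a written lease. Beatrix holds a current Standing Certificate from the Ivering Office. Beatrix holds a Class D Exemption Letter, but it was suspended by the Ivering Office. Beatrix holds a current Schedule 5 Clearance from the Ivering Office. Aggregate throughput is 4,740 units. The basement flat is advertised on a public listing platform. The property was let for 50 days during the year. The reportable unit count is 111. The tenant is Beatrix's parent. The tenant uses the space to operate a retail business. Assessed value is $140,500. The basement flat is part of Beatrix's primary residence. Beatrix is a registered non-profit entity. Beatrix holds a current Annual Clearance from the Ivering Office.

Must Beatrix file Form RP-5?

Exception (a) is satisfied on its face — rent is paid in kind; Beatrix is a registered non-profit. But: (e) applies — the property is publicly advertised. (f) is not engaged (no current Class D Exemption Letter is held), so (e) stands. Exception (a) does not apply.
Exception (b) requires that no written lease is in place; but a written lease is in place, so (b) is unavailable.
Exception (c) requires that aggregate throughput is under 4,430 units; but aggregate throughput is 4,740 units, not under 4,430 units, so (c) is unavailable.
Exception (d)'s conditions are all satisfied: the tenant is an immediate family member; the basement flat is part of the primary residence. But applying paragraphs (g)–(l): (g) applies — a current Schedule 5 Clearance is held. (h) is engaged (the space is let for business use), but is overridden by (i): (i) operates — a current Standing Certificate is held. (j) is triggered (the registered capacity is 2,740 units, under the 3,080 units limit), but is itself disapplied by (k): (k) operates — assessed value is $140,500, meeting the $136,500 threshold. (l) is inapplicable (the reportable unit count is 111, not below 108), so (k) stands. Exception (d) does not apply.
No exception applies. The general rule governs.

Yes — Beatrix must file Form RP-5.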